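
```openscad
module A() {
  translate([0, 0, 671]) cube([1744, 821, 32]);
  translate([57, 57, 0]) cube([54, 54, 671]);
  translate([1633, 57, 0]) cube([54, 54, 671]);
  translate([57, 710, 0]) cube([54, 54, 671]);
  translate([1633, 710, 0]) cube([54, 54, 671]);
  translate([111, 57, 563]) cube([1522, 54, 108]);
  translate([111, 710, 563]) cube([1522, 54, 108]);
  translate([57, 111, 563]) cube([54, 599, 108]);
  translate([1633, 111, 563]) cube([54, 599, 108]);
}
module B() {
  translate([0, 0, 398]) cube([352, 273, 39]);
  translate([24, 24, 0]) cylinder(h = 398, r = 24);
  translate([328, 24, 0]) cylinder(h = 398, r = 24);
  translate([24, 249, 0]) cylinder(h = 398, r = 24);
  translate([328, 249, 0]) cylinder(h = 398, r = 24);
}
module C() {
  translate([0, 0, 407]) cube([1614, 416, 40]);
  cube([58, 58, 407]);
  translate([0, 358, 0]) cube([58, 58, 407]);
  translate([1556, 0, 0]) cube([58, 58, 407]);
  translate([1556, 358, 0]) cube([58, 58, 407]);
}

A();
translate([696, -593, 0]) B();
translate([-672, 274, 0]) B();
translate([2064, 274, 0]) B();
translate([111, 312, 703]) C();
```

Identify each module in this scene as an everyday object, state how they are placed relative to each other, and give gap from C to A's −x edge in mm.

A is a table. B is a stool. C is a bench. Three stools sit around the table at the −y, −x, +x sides. The bench is on top of the table. The gap from the bench to the table's −x edge is 111 mm.

The bench's min-x is at 111; the table's min-x is 0; gap = 111 mm.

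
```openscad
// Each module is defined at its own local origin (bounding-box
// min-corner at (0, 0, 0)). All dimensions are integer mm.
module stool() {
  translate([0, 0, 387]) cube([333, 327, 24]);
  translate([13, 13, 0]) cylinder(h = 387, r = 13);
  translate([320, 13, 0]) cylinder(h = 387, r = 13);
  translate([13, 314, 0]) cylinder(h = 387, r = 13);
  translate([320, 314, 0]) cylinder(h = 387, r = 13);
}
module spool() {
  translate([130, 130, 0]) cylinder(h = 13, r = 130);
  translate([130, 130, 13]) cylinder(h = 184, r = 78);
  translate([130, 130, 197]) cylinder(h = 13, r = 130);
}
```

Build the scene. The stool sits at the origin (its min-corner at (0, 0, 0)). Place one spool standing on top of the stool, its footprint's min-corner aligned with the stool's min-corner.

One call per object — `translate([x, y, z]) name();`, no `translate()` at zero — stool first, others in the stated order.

stool();
translate([0, 0, 411]) spool();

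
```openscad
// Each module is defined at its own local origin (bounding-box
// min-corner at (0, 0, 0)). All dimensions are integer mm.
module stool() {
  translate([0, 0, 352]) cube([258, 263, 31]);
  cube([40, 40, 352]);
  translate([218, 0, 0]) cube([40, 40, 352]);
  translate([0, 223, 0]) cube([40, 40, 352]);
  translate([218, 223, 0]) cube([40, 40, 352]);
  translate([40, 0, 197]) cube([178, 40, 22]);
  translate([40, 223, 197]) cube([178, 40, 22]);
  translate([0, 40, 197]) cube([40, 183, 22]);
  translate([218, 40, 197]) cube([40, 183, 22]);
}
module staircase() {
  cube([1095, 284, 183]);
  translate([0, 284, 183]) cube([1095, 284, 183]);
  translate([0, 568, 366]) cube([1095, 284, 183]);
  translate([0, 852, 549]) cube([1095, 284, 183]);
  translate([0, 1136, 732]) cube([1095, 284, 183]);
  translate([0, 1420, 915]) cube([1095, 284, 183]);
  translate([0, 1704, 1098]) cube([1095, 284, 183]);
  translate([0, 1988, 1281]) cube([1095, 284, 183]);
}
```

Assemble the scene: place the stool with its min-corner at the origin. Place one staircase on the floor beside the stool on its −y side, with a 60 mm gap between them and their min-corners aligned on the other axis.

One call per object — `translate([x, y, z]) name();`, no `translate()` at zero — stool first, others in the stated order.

stool();
translate([0, -2332, 0]) staircase();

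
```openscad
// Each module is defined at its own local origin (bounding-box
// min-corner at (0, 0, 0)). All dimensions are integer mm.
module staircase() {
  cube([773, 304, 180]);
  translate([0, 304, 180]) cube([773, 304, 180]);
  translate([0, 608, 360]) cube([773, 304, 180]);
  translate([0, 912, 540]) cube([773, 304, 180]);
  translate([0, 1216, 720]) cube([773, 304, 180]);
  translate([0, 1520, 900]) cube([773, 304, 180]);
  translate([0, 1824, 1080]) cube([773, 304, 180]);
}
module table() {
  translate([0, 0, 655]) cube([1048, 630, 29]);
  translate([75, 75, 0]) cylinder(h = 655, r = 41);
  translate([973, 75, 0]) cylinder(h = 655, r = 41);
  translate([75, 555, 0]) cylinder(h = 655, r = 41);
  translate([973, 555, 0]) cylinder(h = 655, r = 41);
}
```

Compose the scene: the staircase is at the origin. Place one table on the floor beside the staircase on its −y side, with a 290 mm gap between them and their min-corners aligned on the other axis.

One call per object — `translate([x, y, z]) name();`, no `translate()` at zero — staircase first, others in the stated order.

staircase();
translate([0, -920, 0]) table();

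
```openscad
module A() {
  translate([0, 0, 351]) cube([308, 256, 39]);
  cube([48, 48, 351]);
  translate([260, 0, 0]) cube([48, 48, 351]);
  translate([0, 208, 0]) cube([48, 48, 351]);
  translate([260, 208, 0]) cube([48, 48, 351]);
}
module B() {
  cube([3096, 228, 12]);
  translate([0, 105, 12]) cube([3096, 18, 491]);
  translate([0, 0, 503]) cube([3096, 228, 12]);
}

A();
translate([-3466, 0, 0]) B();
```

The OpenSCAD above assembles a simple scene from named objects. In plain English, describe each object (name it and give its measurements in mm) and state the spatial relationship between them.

A is a four-legged stool. The seat is a 308×256×39 mm slab whose top surface is at z = 390 mm; four square legs, each 48×48 mm in cross-section, run from the floor (z = 0) to the underside of the seat, each flush with a corner of the seat.

B is an I-beam lying along x, 3096 mm long. Overall section height 515 mm. Two flanges 228 mm wide (y) and 12 mm thick, one on the floor and one at the top; a web 18 mm thick runs between them, centred on the flange width.

The I-beam is on the floor beside the stool on its −x side.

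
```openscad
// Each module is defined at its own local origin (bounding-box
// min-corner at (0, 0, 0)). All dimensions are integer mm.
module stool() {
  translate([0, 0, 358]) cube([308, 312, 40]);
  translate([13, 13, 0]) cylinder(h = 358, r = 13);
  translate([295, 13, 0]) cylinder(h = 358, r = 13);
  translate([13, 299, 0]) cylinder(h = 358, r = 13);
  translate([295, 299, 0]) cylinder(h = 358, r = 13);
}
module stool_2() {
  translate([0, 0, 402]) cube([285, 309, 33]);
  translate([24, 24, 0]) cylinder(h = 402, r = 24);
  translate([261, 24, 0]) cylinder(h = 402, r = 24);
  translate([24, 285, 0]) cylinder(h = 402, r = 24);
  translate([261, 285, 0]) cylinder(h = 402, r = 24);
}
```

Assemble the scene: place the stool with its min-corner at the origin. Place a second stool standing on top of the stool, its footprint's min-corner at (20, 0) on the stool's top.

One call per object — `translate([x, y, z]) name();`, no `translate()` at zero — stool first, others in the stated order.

stool();
translate([20, 0, 398]) stool_2();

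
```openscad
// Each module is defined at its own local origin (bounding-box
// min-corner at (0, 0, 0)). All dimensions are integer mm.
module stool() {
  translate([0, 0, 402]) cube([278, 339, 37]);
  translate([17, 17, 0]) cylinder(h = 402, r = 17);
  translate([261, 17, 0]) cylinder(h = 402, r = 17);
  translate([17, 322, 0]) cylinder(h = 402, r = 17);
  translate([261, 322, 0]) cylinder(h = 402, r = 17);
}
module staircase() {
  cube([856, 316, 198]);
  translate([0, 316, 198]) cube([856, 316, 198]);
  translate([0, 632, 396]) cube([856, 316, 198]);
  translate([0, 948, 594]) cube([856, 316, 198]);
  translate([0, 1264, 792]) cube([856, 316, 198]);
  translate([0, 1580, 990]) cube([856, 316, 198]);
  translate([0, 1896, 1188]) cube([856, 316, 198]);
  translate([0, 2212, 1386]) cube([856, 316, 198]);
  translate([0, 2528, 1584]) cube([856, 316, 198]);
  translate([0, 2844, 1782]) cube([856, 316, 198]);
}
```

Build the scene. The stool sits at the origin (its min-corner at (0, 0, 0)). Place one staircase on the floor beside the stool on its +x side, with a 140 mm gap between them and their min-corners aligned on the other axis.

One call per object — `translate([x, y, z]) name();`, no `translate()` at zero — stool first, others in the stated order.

stool();
translate([418, 0, 0]) staircase();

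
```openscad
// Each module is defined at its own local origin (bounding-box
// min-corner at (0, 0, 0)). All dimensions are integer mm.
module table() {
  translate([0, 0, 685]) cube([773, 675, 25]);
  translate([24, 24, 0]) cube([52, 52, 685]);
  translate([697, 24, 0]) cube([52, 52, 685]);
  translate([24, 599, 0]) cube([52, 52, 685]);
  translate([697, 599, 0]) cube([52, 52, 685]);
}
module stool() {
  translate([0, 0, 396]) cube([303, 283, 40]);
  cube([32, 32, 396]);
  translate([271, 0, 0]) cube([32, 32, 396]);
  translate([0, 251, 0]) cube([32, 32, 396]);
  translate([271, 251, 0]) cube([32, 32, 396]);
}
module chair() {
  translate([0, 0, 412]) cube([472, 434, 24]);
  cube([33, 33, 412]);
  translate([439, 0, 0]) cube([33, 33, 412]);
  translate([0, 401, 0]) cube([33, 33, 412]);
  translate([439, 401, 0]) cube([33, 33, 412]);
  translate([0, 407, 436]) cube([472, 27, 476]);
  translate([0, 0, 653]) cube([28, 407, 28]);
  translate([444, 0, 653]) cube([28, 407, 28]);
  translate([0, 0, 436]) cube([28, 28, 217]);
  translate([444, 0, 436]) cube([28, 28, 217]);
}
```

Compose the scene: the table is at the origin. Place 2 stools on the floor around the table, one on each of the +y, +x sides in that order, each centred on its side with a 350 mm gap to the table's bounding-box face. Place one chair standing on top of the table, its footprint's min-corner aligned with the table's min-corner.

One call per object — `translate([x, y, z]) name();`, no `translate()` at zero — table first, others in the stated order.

table();
translate([235, 1025, 0]) stool();
translate([1123, 196, 0]) stool();
translate([0, 0, 710]) chair();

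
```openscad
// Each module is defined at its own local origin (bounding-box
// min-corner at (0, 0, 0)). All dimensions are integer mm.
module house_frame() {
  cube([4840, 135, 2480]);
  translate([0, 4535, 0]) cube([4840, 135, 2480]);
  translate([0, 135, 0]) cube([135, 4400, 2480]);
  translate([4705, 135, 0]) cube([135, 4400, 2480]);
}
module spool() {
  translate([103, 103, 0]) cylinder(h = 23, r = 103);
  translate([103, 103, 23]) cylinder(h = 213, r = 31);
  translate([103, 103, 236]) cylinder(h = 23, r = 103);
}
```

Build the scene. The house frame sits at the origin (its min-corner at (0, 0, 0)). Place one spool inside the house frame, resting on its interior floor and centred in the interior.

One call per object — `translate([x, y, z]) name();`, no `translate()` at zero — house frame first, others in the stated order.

house_frame();
translate([2317, 2232, 0]) spool();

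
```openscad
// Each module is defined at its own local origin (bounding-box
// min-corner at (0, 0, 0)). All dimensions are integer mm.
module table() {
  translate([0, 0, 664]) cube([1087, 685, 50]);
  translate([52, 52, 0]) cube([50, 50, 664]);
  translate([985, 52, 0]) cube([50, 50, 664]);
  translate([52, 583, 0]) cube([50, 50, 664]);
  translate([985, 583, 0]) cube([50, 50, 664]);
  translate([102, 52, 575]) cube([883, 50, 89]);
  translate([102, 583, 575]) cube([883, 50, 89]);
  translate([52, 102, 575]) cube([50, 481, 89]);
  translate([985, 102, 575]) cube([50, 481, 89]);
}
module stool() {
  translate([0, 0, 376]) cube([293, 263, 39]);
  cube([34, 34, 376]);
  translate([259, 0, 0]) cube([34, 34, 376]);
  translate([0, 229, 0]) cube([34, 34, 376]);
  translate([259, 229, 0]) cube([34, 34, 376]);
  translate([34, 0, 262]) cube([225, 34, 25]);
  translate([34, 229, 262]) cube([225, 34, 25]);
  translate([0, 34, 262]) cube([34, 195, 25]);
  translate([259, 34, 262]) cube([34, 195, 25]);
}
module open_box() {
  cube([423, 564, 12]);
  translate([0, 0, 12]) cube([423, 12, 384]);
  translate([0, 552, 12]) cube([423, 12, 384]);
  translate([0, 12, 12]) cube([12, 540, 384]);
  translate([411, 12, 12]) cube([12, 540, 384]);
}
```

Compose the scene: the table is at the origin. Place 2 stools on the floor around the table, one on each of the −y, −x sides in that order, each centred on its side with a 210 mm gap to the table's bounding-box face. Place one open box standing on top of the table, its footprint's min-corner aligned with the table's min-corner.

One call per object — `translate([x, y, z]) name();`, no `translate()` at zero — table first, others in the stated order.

table();
translate([397, -473, 0]) stool();
translate([-503, 211, 0]) stool();
translate([0, 0, 714]) open_box();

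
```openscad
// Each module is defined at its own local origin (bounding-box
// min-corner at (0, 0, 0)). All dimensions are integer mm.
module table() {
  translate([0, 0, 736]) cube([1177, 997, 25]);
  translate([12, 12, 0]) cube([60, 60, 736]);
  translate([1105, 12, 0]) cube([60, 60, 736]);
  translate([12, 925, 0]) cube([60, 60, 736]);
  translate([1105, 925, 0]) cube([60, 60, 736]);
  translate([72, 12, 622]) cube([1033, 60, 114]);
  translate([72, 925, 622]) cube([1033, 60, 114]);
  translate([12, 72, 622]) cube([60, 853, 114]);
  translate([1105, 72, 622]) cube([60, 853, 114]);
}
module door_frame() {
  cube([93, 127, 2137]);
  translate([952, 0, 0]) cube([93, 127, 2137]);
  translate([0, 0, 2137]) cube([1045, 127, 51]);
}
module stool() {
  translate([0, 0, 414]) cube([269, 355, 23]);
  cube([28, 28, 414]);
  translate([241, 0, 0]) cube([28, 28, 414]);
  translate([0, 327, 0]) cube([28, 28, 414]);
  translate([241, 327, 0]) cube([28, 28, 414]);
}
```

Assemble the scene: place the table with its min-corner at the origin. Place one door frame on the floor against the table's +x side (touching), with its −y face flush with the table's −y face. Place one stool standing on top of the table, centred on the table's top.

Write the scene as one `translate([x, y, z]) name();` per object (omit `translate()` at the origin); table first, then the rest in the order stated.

table();
translate([1177, 0, 0]) door_frame();
translate([454, 321, 761]) stool();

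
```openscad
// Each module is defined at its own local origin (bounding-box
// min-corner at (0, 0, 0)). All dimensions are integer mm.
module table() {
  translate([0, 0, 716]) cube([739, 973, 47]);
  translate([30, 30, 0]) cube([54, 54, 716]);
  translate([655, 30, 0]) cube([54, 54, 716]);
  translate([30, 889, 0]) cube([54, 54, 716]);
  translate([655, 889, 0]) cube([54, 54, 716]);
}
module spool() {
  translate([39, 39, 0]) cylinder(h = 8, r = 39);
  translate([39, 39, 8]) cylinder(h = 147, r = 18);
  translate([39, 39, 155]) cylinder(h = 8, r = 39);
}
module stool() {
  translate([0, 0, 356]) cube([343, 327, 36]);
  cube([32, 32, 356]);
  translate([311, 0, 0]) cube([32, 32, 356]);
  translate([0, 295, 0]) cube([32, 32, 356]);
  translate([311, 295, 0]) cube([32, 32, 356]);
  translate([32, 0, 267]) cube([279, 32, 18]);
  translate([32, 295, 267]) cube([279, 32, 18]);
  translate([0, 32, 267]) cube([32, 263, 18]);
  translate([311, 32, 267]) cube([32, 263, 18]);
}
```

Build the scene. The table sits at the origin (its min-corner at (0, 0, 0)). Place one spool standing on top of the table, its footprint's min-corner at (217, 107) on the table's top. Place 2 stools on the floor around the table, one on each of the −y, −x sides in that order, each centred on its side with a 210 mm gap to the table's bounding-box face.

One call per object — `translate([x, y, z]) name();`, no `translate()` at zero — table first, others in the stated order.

table();
translate([217, 107, 763]) spool();
translate([198, -537, 0]) stool();
translate([-553, 323, 0]) stool();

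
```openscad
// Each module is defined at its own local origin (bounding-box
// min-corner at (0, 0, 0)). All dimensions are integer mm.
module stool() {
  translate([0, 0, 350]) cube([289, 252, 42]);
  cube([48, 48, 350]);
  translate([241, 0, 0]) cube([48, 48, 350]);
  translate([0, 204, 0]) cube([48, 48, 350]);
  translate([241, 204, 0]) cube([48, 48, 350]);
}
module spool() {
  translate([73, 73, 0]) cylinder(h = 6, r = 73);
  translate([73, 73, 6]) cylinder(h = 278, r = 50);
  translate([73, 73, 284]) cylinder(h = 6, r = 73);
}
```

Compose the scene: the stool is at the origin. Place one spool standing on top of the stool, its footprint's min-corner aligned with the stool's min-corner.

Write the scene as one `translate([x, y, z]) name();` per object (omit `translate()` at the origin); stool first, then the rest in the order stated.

stool();
translate([0, 0, 392]) spool();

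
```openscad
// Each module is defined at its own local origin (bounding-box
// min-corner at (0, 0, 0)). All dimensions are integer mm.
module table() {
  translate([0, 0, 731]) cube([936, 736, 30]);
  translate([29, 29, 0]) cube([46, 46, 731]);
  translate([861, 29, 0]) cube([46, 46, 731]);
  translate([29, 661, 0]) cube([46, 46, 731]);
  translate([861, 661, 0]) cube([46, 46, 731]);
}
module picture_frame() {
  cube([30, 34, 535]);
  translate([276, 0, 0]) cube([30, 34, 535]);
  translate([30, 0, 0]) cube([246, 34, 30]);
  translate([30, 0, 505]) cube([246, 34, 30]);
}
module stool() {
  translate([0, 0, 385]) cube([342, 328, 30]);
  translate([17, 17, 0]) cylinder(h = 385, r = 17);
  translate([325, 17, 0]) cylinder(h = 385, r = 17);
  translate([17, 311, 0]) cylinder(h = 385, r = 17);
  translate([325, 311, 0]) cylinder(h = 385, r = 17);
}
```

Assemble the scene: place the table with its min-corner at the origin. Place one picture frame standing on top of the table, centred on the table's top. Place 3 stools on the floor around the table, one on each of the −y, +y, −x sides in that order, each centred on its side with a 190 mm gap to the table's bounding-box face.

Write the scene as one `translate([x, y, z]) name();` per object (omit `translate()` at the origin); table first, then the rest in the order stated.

table();
translate([315, 351, 761]) picture_frame();
translate([297, -518, 0]) stool();
translate([297, 926, 0]) stool();
translate([-532, 204, 0]) stool();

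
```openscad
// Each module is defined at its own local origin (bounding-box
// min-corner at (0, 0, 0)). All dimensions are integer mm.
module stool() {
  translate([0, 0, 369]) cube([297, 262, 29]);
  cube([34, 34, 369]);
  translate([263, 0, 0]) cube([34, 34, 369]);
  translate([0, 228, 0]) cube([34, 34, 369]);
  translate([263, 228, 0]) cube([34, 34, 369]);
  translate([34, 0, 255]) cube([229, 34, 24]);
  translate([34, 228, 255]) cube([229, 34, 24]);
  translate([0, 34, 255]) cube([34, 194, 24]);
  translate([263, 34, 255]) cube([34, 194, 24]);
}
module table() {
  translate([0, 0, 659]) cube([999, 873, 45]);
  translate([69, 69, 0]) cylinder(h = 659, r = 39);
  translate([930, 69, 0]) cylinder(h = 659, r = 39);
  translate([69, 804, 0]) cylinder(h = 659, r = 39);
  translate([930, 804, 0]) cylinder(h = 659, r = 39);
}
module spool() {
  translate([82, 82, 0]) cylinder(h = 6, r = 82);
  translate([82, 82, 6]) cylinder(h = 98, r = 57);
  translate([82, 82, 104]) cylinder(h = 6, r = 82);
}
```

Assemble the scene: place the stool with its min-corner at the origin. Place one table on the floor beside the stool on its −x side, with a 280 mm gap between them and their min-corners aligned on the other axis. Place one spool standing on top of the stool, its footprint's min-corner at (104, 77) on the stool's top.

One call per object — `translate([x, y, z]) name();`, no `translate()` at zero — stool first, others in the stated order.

stool();
translate([-1279, 0, 0]) table();
translate([104, 77, 398]) spool();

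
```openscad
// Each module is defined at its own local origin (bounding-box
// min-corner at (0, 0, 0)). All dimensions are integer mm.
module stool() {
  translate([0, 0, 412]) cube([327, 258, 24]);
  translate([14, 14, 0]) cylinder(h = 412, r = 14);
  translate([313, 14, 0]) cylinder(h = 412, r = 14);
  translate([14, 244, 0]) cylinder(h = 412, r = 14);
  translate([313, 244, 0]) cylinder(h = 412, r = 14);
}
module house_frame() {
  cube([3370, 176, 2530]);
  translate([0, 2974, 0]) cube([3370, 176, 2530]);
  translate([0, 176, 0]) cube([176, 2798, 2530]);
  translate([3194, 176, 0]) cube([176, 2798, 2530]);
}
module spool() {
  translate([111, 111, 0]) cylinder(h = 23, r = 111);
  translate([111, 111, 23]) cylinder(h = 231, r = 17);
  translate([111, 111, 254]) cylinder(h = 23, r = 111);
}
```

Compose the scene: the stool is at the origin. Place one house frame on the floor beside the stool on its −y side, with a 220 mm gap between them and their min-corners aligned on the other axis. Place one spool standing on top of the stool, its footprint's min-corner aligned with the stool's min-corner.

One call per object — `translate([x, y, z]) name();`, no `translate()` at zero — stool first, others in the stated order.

stool();
translate([0, -3370, 0]) house_frame();
translate([0, 0, 436]) spool();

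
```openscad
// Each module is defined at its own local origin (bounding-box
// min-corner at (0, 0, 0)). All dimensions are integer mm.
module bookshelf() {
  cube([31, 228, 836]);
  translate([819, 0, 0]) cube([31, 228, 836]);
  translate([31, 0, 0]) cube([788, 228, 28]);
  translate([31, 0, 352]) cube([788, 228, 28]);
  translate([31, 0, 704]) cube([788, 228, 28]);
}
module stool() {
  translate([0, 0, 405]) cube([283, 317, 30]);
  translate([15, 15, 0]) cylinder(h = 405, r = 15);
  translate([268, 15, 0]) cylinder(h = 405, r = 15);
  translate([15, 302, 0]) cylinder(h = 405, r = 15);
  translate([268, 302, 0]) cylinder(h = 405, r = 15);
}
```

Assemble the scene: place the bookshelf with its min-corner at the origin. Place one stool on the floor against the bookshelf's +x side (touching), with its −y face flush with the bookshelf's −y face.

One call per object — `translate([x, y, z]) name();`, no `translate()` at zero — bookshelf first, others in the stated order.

bookshelf();
translate([850, 0, 0]) stool();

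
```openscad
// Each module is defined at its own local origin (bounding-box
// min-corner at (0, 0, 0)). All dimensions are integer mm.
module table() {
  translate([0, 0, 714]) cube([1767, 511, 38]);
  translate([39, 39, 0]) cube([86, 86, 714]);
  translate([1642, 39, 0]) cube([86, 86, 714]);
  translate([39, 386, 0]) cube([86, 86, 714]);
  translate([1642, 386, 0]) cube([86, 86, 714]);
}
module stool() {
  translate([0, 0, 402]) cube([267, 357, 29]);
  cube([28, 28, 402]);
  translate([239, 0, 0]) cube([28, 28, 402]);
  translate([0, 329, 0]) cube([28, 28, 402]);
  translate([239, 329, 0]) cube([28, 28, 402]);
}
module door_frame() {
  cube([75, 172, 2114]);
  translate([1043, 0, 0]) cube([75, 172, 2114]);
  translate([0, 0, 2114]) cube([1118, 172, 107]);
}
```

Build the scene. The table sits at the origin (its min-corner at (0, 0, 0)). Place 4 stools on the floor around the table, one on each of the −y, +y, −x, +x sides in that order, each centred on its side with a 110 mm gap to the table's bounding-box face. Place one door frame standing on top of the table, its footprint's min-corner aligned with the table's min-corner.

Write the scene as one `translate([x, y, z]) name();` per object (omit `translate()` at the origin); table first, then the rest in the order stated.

table();
translate([750, -467, 0]) stool();
translate([750, 621, 0]) stool();
translate([-377, 77, 0]) stool();
translate([1877, 77, 0]) stool();
translate([0, 0, 752]) door_frame();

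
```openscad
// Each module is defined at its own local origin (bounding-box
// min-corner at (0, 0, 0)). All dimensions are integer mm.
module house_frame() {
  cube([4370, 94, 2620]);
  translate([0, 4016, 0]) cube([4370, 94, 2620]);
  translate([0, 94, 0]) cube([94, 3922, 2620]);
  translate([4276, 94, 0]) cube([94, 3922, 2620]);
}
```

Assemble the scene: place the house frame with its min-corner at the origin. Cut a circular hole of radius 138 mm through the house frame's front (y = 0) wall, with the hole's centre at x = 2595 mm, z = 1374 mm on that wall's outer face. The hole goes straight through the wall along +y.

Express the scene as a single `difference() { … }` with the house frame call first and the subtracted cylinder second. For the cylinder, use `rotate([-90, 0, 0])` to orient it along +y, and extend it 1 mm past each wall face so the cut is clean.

difference() {
  house_frame();
  translate([2595, -1, 1374]) rotate([-90, 0, 0]) cylinder(h = 96, r = 138);
}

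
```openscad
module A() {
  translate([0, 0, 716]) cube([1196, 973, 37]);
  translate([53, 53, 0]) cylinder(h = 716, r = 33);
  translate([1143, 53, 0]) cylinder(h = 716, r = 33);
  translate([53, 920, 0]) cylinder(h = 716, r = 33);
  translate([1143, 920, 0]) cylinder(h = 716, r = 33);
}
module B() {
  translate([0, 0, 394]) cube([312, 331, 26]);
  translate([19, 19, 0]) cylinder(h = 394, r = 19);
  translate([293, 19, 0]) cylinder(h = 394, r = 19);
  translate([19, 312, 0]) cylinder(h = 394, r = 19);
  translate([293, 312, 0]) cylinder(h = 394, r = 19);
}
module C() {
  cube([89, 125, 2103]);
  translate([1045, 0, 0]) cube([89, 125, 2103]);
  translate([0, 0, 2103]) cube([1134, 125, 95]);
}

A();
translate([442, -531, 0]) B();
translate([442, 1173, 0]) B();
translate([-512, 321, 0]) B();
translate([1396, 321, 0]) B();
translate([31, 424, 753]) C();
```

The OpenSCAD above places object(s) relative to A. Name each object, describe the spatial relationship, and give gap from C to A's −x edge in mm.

A is a table. B is a stool. C is a door frame. Four stools sit around the table at the −y, +y, −x, +x sides. The door frame is on top of the table, centred. The gap from the door frame to the table's −x edge is 31 mm.

The door frame's min-x is at 31; the table's min-x is 0; gap = 31 mm.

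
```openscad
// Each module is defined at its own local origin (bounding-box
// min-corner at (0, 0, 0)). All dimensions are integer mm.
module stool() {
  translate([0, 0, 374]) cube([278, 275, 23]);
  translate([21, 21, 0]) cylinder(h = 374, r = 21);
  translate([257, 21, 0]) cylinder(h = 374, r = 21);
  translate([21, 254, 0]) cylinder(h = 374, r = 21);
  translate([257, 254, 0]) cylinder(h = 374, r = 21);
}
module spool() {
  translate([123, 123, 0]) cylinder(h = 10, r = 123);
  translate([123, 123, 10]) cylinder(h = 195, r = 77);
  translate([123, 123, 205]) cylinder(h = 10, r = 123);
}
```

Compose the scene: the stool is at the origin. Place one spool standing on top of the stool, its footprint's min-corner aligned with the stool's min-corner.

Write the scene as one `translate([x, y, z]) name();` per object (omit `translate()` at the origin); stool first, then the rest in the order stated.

stool();
translate([0, 0, 397]) spool();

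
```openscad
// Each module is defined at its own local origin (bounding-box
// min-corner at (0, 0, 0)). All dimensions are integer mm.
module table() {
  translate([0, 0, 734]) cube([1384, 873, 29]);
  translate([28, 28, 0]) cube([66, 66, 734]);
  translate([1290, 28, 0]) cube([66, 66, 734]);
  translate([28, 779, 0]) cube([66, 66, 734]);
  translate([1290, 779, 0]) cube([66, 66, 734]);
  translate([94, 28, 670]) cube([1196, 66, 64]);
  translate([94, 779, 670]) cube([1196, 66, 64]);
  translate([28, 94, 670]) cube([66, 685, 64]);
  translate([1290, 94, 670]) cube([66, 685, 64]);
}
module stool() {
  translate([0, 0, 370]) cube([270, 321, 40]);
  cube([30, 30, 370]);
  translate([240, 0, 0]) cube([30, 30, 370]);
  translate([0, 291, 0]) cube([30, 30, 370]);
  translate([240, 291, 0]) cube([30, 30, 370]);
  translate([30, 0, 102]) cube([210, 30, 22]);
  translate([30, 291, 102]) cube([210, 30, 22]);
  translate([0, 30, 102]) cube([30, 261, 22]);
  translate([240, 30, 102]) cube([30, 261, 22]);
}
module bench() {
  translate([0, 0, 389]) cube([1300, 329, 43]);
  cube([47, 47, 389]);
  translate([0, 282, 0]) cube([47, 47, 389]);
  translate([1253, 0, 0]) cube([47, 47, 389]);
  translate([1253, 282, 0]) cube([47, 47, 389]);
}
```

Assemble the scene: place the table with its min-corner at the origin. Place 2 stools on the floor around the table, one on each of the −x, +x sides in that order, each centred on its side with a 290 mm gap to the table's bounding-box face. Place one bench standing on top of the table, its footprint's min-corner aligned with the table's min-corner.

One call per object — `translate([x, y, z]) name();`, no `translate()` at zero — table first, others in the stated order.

table();
translate([-560, 276, 0]) stool();
translate([1674, 276, 0]) stool();
translate([0, 0, 763]) bench();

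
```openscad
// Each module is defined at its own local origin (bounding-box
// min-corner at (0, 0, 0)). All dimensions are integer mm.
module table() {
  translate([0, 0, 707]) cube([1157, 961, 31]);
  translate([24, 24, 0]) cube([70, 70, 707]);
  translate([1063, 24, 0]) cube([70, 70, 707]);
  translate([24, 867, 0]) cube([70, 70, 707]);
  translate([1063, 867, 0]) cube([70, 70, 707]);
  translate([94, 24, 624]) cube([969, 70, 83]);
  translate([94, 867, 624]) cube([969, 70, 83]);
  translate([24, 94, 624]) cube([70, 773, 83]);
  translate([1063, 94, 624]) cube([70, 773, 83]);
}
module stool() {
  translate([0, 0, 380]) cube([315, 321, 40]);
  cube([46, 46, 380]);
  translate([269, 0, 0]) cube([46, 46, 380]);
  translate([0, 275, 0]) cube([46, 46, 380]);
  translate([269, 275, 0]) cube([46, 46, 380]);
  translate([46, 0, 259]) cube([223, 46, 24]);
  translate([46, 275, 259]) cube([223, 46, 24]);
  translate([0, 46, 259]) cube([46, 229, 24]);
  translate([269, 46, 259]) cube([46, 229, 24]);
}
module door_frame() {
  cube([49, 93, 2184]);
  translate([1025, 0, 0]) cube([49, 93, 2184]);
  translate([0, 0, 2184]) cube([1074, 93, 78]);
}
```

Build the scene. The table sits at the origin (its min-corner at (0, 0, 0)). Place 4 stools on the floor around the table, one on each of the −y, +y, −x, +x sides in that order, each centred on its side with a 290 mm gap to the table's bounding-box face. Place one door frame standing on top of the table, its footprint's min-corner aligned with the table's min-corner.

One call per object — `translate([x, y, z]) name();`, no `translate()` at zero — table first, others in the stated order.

table();
translate([421, -611, 0]) stool();
translate([421, 1251, 0]) stool();
translate([-605, 320, 0]) stool();
translate([1447, 320, 0]) stool();
translate([0, 0, 738]) door_frame();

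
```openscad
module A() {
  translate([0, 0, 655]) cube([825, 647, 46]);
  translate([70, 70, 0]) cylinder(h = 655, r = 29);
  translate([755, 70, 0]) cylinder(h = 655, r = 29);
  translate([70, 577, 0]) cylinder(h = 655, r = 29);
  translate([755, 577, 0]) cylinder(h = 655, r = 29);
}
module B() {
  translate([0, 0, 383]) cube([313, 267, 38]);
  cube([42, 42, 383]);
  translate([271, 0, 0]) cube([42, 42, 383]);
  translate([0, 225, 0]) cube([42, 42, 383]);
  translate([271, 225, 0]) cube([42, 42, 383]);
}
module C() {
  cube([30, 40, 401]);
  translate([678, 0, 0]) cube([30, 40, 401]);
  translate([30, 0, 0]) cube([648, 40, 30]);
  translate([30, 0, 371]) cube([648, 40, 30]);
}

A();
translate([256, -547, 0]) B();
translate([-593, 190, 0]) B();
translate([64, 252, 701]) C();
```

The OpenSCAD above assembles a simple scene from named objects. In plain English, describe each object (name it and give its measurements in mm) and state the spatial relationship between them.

A is a rectangular dining table. The top is 825×647×46 mm with its upper surface at z = 701 mm. It stands on four round legs of 58 mm diameter, each leg's bounding box inset 41 mm from the nearest pair of top edges, running from the floor to the underside of the top.

B is a four-legged stool. The seat is a 313×267×38 mm slab whose top surface is at z = 421 mm; four square legs, each 42×42 mm in cross-section, run from the floor (z = 0) to the underside of the seat, each flush with a corner of the seat.

C is a picture frame with a 648×341 mm rectangular opening (x by z) and a uniform 30 mm border on every side. Frame depth is 40 mm along y. It is built from two vertical stiles running the full outside height and two horizontal rails spanning the gap between the stiles.

Two stools sit around the table at the −y, −x sides. The picture frame is on top of the table.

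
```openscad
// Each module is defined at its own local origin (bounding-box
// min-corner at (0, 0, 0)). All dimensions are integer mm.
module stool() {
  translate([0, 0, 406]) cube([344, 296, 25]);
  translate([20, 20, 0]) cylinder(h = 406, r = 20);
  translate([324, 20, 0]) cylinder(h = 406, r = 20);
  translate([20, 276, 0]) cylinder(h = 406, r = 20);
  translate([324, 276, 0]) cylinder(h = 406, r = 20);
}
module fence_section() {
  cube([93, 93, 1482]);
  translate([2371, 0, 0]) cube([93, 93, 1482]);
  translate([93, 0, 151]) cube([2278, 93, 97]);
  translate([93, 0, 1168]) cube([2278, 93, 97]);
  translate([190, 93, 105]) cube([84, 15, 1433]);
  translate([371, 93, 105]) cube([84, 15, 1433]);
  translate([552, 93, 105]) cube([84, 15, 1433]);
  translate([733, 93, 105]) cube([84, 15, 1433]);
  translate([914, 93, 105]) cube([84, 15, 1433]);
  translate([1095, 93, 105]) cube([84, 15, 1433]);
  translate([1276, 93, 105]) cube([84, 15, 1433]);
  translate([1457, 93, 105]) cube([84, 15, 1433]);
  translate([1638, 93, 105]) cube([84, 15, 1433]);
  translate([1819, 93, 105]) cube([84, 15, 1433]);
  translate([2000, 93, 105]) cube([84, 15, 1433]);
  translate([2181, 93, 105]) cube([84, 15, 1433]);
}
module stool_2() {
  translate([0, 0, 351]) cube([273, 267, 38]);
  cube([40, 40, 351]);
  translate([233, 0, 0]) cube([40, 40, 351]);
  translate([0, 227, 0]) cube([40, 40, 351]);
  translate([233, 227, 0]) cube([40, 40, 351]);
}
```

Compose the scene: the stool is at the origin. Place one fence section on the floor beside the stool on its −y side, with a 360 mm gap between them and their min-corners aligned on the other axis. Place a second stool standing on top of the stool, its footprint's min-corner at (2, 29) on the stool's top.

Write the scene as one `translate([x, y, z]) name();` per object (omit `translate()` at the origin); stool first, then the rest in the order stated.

stool();
translate([0, -468, 0]) fence_section();
translate([2, 29, 431]) stool_2();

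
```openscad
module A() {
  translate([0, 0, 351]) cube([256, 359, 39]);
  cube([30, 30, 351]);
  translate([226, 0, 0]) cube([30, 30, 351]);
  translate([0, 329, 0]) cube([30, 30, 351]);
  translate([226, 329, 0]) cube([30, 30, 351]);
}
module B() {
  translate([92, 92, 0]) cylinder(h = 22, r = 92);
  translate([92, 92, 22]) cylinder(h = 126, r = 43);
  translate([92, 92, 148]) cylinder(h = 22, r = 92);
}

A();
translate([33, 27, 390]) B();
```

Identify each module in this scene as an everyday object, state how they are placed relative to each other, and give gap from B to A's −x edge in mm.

The spool's min-x is at 33; the stool's min-x is 0; gap = 33 mm.

A is a stool. B is a spool. The spool is on top of the stool. The gap from the spool to the stool's −x edge is 33 mm.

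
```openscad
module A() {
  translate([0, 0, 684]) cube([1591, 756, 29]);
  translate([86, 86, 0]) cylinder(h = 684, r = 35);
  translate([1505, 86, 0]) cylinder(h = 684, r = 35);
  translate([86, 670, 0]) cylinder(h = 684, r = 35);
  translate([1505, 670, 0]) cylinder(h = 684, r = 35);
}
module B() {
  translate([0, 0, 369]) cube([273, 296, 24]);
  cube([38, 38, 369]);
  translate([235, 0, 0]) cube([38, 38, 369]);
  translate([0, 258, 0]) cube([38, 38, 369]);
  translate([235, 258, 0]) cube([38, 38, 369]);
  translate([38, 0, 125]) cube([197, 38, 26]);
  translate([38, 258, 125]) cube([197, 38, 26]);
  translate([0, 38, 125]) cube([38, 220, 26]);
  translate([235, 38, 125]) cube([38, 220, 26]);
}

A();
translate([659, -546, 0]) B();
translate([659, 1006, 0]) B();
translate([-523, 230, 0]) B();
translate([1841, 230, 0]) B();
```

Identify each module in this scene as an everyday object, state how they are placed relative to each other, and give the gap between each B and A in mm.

A is a table. B is a stool. Four stools sit around the table at the −y, +y, −x, +x sides. The gap between each stool and the table is 250 mm.

Each stool's nearest face is 250 mm from the table's bounding box.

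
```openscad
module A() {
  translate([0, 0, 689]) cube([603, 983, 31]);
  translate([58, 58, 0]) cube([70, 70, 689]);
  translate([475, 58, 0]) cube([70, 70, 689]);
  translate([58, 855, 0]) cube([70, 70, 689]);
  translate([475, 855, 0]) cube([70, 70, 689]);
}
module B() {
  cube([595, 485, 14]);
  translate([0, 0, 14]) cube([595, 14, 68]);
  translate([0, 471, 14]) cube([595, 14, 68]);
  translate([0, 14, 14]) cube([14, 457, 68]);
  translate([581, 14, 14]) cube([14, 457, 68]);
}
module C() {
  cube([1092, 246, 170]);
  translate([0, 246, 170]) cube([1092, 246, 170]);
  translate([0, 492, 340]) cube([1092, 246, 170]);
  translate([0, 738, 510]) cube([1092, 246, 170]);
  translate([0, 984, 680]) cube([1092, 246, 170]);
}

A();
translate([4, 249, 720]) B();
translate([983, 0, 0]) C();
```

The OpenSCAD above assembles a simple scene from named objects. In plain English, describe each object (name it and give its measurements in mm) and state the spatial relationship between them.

A is a table with a 603×983 mm rectangular top, 31 mm thick, top surface at z = 720 mm, supported by four 70×70 mm square legs, each inset 58 mm from the nearest pair of top edges, running from the floor.

B is an open-topped rectangular box: outside dimensions 595×485×82 mm, with a uniform wall and base thickness of 14 mm. The base is a full 595×485 slab on the floor; four walls sit on top of the base. The front and back walls (the −y and +y sides) span the full width; the two side walls fit between them.

C is a run of 5 identical solid stair steps. Each tread is 1092×246 mm and each step block is 170 mm high. Step 1 rests on the floor; step k is offset from step 1 by (k−1)×246 mm in y and (k−1)×170 mm in z.

The open box is on top of the table, centred. The staircase is on the floor beside the table on its +x side.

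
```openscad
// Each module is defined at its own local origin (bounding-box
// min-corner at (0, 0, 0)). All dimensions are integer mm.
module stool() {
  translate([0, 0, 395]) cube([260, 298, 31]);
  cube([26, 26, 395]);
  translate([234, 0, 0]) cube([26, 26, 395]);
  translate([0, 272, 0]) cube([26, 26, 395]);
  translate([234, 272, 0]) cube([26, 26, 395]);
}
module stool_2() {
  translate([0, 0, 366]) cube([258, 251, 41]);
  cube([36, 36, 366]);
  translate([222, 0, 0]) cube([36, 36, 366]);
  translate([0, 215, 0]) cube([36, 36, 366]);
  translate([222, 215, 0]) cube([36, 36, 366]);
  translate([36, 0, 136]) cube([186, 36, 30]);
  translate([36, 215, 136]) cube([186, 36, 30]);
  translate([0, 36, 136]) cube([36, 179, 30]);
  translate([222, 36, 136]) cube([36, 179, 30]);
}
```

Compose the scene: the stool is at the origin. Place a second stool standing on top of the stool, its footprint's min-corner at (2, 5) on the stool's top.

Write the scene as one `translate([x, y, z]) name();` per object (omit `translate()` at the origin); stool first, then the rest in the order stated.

stool();
translate([2, 5, 426]) stool_2();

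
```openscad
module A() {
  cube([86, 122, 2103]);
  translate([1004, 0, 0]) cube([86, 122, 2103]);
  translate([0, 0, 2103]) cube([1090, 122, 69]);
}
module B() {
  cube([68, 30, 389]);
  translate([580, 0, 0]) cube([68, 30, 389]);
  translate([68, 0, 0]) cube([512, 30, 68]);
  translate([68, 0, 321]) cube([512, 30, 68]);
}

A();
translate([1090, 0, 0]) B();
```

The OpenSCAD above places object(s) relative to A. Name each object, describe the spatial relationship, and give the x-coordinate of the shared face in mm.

A is a door frame. B is a picture frame. The picture frame is against the door frame's +x side, with their −y faces flush. The x-coordinate of the shared face is 1090 mm.

The door frame's +x face and the picture frame's −x face are both at x = 1090 mm.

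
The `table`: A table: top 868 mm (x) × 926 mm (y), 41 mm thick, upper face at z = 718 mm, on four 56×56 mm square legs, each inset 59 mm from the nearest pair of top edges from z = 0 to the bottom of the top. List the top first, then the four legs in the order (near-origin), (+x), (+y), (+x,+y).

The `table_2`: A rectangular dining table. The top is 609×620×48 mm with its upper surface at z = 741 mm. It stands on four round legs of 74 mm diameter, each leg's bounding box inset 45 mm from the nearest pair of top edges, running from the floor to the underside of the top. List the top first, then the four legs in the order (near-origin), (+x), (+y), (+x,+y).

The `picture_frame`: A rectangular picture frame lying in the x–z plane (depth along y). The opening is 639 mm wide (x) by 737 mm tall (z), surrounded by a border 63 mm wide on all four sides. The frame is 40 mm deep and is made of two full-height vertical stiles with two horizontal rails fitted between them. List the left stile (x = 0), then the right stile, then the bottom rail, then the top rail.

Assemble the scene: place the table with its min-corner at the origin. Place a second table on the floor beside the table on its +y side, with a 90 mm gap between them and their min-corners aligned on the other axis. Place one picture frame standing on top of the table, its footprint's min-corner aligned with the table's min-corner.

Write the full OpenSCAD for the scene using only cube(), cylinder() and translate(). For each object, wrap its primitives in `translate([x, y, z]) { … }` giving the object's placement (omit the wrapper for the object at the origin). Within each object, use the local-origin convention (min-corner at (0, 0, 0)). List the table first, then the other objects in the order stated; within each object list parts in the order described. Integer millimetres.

translate([0, 0, 677]) cube([868, 926, 41]);
translate([59, 59, 0]) cube([56, 56, 677]);
translate([753, 59, 0]) cube([56, 56, 677]);
translate([59, 811, 0]) cube([56, 56, 677]);
translate([753, 811, 0]) cube([56, 56, 677]);
translate([0, 1016, 0]) {
  translate([0, 0, 693]) cube([609, 620, 48]);
  translate([82, 82, 0]) cylinder(h = 693, r = 37);
  translate([527, 82, 0]) cylinder(h = 693, r = 37);
  translate([82, 538, 0]) cylinder(h = 693, r = 37);
  translate([527, 538, 0]) cylinder(h = 693, r = 37);
}
translate([0, 0, 718]) {
  cube([63, 40, 863]);
  translate([702, 0, 0]) cube([63, 40, 863]);
  translate([63, 0, 0]) cube([639, 40, 63]);
  translate([63, 0, 800]) cube([639, 40, 63]);
}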